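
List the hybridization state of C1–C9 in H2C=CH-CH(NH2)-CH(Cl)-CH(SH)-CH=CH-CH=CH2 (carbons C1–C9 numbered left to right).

C1 has 3 σ bonds, plus one π bond: steric number 3 → sp2.
C2 (3 σ bonds, plus one π bond) has steric number 3: sp2.
C3: 4 σ bonds — 4 electron domains, sp3.
C4 — 4 σ bonds. Steric number 4, so sp3.
C5 (4 σ bonds) has steric number 4: sp3.
C6 — 3 σ bonds, plus one π bond. Steric number 3, so sp2.
C7: 3 σ bonds, plus one π bond — 3 electron domains, sp2.
C8 is sp2: 3 σ bonds, plus one π bond, 3 electron-density regions.
C9 — 3 σ bonds, plus one π bond. Steric number 3, so sp2.

C1 sp2, C2 sp2, C3 sp3, C4 sp3, C5 sp3, C6 sp2, C7 sp2, C8 sp2, C9 sp2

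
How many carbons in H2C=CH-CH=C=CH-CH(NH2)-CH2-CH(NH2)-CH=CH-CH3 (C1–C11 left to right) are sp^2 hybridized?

6

C1: sp2 ✓
C2: sp2 ✓
C3: sp2 ✓
C4: sp
C5: sp2 ✓
C6: sp3
C7: sp3
C8: sp3
C9: sp2 ✓
C10: sp2 ✓
C11: sp3
C1, C2, C3, C5, C9, C10 → 6 sp2 carbons.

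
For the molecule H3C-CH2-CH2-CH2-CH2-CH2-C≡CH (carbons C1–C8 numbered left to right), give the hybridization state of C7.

sp

C7 carries 2 σ bonds, plus two π bonds, giving a steric number of 2, so it is sp.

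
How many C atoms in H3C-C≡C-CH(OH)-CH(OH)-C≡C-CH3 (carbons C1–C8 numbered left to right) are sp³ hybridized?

4

C1: sp3 ✓
C2: sp
C3: sp
C4: sp3 ✓
C5: sp3 ✓
C6: sp
C7: sp
C8: sp3 ✓
C1, C4, C5, C8 → 4 sp3 carbons.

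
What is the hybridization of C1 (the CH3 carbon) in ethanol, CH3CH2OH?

C1 (the CH3 carbon) (4 σ bonds) has steric number 4: sp3.

sp3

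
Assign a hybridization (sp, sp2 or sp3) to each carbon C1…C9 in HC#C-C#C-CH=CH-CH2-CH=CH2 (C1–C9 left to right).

C1 sp, C2 sp, C3 sp, C4 sp, C5 sp2, C6 sp2, C7 sp3, C8 sp2, C9 sp2

C1 — 2 σ bonds, plus two π bonds. Steric number 2, so sp.
C2 — 2 σ bonds, plus two π bonds. Steric number 2, so sp.
C3 (2 σ bonds, plus two π bonds) has steric number 2: sp.
C4 (2 σ bonds, plus two π bonds) has steric number 2: sp.
C5 (3 σ bonds, plus one π bond) has steric number 3: sp2.
C6 — 3 σ bonds, plus one π bond. Steric number 3, so sp2.
C7 carries 4 σ bonds, giving a steric number of 4, so it is sp3.
C8 is sp2: 3 σ bonds, plus one π bond, 3 electron-density regions.
C9 — 3 σ bonds, plus one π bond. Steric number 3, so sp2.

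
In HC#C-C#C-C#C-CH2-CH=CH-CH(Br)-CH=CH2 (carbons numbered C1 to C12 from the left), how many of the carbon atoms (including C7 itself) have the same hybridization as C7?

C7 is sp3 (only σ bonds).
C1: sp
C2: sp
C3: sp
C4: sp
C5: sp
C6: sp
C7: sp3 ✓
C8: sp2
C9: sp2
C10: sp3 ✓
C11: sp2
C12: sp2
2 carbons are sp3.

2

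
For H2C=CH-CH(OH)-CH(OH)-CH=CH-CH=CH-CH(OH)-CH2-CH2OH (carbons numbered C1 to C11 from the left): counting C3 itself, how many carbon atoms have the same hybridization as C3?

5

C3 is sp3 (only σ bonds).
C1: sp2
C2: sp2
C3: sp3 ✓
C4: sp3 ✓
C5: sp2
C6: sp2
C7: sp2
C8: sp2
C9: sp3 ✓
C10: sp3 ✓
C11: sp3 ✓
5 carbons are sp3.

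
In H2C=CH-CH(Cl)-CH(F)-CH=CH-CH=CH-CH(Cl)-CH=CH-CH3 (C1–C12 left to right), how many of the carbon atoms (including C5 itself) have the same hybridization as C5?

8

C5 is sp2 (one π bond).
C1: sp2 ✓
C2: sp2 ✓
C3: sp3
C4: sp3
C5: sp2 ✓
C6: sp2 ✓
C7: sp2 ✓
C8: sp2 ✓
C9: sp3
C10: sp2 ✓
C11: sp2 ✓
C12: sp3
8 carbons are sp2.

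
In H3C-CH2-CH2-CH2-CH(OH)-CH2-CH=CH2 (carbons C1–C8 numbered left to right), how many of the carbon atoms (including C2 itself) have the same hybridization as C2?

C2 is sp3 (only σ bonds).
C1: sp3 ✓
C2: sp3 ✓
C3: sp3 ✓
C4: sp3 ✓
C5: sp3 ✓
C6: sp3 ✓
C7: sp2
C8: sp2
6 carbons are sp3.

6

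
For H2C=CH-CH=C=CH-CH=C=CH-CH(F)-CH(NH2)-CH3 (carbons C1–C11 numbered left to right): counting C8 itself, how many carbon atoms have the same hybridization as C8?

6

C8 is sp2 (one π bond).
C1: sp2 ✓
C2: sp2 ✓
C3: sp2 ✓
C4: sp
C5: sp2 ✓
C6: sp2 ✓
C7: sp
C8: sp2 ✓
C9: sp3
C10: sp3
C11: sp3
6 carbons are sp2.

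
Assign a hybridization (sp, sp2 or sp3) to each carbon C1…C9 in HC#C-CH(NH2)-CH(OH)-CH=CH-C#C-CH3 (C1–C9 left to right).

C1 carries 2 σ bonds, plus two π bonds, giving a steric number of 2, so it is sp.
C2 is sp: 2 σ bonds, plus two π bonds, 2 electron-density regions.
C3: 4 σ bonds; 4 regions of electron density → sp3.
C4 (4 σ bonds) has steric number 4: sp3.
C5 carries 3 σ bonds, plus one π bond, giving a steric number of 3, so it is sp2.
C6: 3 σ bonds, plus one π bond; 3 regions of electron density → sp2.
C7 has 2 σ bonds, plus two π bonds: steric number 2 → sp.
C8: 2 σ bonds, plus two π bonds — 2 electron domains, sp.
C9: 4 σ bonds — 4 electron domains, sp3.

C1 sp, C2 sp, C3 sp3, C4 sp3, C5 sp2, C6 sp2, C7 sp, C8 sp, C9 sp3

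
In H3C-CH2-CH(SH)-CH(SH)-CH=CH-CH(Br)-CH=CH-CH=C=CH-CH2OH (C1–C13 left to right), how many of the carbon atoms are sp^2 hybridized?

C1: sp3
C2: sp3
C3: sp3
C4: sp3
C5: sp2 ✓
C6: sp2 ✓
C7: sp3
C8: sp2 ✓
C9: sp2 ✓
C10: sp2 ✓
C11: sp
C12: sp2 ✓
C13: sp3
C5, C6, C8, C9, C10, C12 → 6 sp2 carbons.

6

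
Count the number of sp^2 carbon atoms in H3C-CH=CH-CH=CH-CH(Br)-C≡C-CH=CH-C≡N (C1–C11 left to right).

C1: sp3
C2: sp2 ✓
C3: sp2 ✓
C4: sp2 ✓
C5: sp2 ✓
C6: sp3
C7: sp
C8: sp
C9: sp2 ✓
C10: sp2 ✓
C11: sp
C2, C3, C4, C5, C9, C10 → 6 sp2 carbons.

6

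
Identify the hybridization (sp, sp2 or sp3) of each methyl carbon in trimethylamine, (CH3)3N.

Each methyl carbon: 4 σ bonds; 4 regions of electron density → sp3.

sp^3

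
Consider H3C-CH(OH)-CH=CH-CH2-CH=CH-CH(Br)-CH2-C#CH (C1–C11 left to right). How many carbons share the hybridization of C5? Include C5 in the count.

5

C5 is sp3 (only σ bonds).
C1: sp3 ✓
C2: sp3 ✓
C3: sp2
C4: sp2
C5: sp3 ✓
C6: sp2
C7: sp2
C8: sp3 ✓
C9: sp3 ✓
C10: sp
C11: sp
5 carbons are sp3.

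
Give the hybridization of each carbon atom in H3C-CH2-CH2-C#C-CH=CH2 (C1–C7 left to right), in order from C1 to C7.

C1 sp3, C2 sp3, C3 sp3, C4 sp, C5 sp, C6 sp2, C7 sp2

C1: 4 σ bonds — 4 electron domains, sp3.
C2: 4 σ bonds — 4 electron domains, sp3.
C3 (4 σ bonds) has steric number 4: sp3.
C4 has 2 σ bonds, plus two π bonds: steric number 2 → sp.
C5: 2 σ bonds, plus two π bonds — 2 electron domains, sp.
C6 has 3 σ bonds, plus one π bond: steric number 3 → sp2.
C7: 3 σ bonds, plus one π bond — 3 electron domains, sp2.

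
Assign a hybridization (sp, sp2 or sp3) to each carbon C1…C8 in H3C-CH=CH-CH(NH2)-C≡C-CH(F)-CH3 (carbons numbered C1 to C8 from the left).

C1 carries 4 σ bonds, giving a steric number of 4, so it is sp3.
C2: 3 σ bonds, plus one π bond; 3 regions of electron density → sp2.
C3 is sp2: 3 σ bonds, plus one π bond, 3 electron-density regions.
C4: 4 σ bonds; 4 regions of electron density → sp3.
C5 has 2 σ bonds, plus two π bonds: steric number 2 → sp.
C6: 2 σ bonds, plus two π bonds — 2 electron domains, sp.
C7: 4 σ bonds — 4 electron domains, sp3.
C8 is sp3: 4 σ bonds, 4 electron-density regions.

C1 sp3, C2 sp2, C3 sp2, C4 sp3, C5 sp, C6 sp, C7 sp3, C8 sp3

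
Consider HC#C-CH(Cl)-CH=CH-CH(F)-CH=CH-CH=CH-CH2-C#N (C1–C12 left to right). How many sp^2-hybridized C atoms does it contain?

C1: sp
C2: sp
C3: sp3
C4: sp2 ✓
C5: sp2 ✓
C6: sp3
C7: sp2 ✓
C8: sp2 ✓
C9: sp2 ✓
C10: sp2 ✓
C11: sp3
C12: sp
C4, C5, C7, C8, C9, C10 → 6 sp2 carbons.

6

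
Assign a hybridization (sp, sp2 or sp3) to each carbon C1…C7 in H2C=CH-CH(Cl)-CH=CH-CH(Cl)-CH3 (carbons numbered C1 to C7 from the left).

C1 carries 3 σ bonds, plus one π bond, giving a steric number of 3, so it is sp2.
C2 carries 3 σ bonds, plus one π bond, giving a steric number of 3, so it is sp2.
C3 has 4 σ bonds: steric number 4 → sp3.
C4 has 3 σ bonds, plus one π bond: steric number 3 → sp2.
C5 carries 3 σ bonds, plus one π bond, giving a steric number of 3, so it is sp2.
C6 is sp3: 4 σ bonds, 4 electron-density regions.
C7: 4 σ bonds; 4 regions of electron density → sp3.

C1 sp2, C2 sp2, C3 sp3, C4 sp2, C5 sp2, C6 sp3, C7 sp3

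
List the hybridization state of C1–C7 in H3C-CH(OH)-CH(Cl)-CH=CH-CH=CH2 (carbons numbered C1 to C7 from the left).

C1 sp3, C2 sp3, C3 sp3, C4 sp2, C5 sp2, C6 sp2, C7 sp2

C1 has 4 σ bonds: steric number 4 → sp3.
C2 has 4 σ bonds: steric number 4 → sp3.
C3 carries 4 σ bonds, giving a steric number of 4, so it is sp3.
C4 is sp2: 3 σ bonds, plus one π bond, 3 electron-density regions.
C5 is sp2: 3 σ bonds, plus one π bond, 3 electron-density regions.
C6 is sp2: 3 σ bonds, plus one π bond, 3 electron-density regions.
C7: 3 σ bonds, plus one π bond — 3 electron domains, sp2.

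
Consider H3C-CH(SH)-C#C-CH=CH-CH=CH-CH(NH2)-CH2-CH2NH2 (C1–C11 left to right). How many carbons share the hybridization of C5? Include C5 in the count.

C5 is sp2 (one π bond).
C1: sp3
C2: sp3
C3: sp
C4: sp
C5: sp2 ✓
C6: sp2 ✓
C7: sp2 ✓
C8: sp2 ✓
C9: sp3
C10: sp3
C11: sp3
4 carbons are sp2.

4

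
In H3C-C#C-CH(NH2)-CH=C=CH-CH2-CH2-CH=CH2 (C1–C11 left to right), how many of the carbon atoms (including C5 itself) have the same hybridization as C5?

C5 is sp2 (one π bond).
C1: sp3
C2: sp
C3: sp
C4: sp3
C5: sp2 ✓
C6: sp
C7: sp2 ✓
C8: sp3
C9: sp3
C10: sp2 ✓
C11: sp2 ✓
4 carbons are sp2.

4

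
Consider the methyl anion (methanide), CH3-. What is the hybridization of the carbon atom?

Three σ bonds + one lone pair = steric number 4 → sp3, pyramidal.

sp³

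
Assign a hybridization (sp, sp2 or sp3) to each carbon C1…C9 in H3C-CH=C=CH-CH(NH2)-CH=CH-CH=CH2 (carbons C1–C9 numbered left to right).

C1 sp3, C2 sp2, C3 sp, C4 sp2, C5 sp3, C6 sp2, C7 sp2, C8 sp2, C9 sp2

C1 (4 σ bonds) has steric number 4: sp3.
C2 carries 3 σ bonds, plus one π bond, giving a steric number of 3, so it is sp2.
C3: 2 σ bonds, plus two π bonds; 2 regions of electron density → sp.
C4 (3 σ bonds, plus one π bond) has steric number 3: sp2.
C5 (4 σ bonds) has steric number 4: sp3.
C6 is sp2: 3 σ bonds, plus one π bond, 3 electron-density regions.
C7 has 3 σ bonds, plus one π bond: steric number 3 → sp2.
C8 has 3 σ bonds, plus one π bond: steric number 3 → sp2.
C9 — 3 σ bonds, plus one π bond. Steric number 3, so sp2.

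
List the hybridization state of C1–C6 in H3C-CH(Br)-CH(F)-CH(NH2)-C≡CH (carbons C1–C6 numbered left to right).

C1 sp3, C2 sp3, C3 sp3, C4 sp3, C5 sp, C6 sp

C1: 4 σ bonds; 4 regions of electron density → sp3.
C2 has 4 σ bonds: steric number 4 → sp3.
C3 — 4 σ bonds. Steric number 4, so sp3.
C4 carries 4 σ bonds, giving a steric number of 4, so it is sp3.
C5 carries 2 σ bonds, plus two π bonds, giving a steric number of 2, so it is sp.
C6: 2 σ bonds, plus two π bonds — 2 electron domains, sp.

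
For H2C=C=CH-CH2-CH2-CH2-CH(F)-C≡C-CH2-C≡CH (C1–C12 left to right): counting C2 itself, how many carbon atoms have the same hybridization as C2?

5

C2 is sp (two π bonds).
C1: sp2
C2: sp ✓
C3: sp2
C4: sp3
C5: sp3
C6: sp3
C7: sp3
C8: sp ✓
C9: sp ✓
C10: sp3
C11: sp ✓
C12: sp ✓
5 carbons are sp.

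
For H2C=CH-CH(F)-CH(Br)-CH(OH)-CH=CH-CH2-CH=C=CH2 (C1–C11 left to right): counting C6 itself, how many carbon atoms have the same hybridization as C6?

6

C6 is sp2 (one π bond).
C1: sp2 ✓
C2: sp2 ✓
C3: sp3
C4: sp3
C5: sp3
C6: sp2 ✓
C7: sp2 ✓
C8: sp3
C9: sp2 ✓
C10: sp
C11: sp2 ✓
6 carbons are sp2.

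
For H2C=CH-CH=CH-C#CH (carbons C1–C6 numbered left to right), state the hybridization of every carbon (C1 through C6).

C1: 3 σ bonds, plus one π bond — 3 electron domains, sp2.
C2 is sp2: 3 σ bonds, plus one π bond, 3 electron-density regions.
C3 — 3 σ bonds, plus one π bond. Steric number 3, so sp2.
C4 is sp2: 3 σ bonds, plus one π bond, 3 electron-density regions.
C5 (2 σ bonds, plus two π bonds) has steric number 2: sp.
C6: 2 σ bonds, plus two π bonds; 2 regions of electron density → sp.

C1 sp2, C2 sp2, C3 sp2, C4 sp2, C5 sp, C6 sp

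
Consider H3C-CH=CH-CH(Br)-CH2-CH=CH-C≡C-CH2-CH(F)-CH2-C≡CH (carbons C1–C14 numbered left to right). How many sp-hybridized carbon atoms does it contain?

C1: sp3
C2: sp2
C3: sp2
C4: sp3
C5: sp3
C6: sp2
C7: sp2
C8: sp ✓
C9: sp ✓
C10: sp3
C11: sp3
C12: sp3
C13: sp ✓
C14: sp ✓
C8, C9, C13, C14 → 4 sp carbons.

4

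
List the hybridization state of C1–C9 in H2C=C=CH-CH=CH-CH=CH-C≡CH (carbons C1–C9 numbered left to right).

C1 has 3 σ bonds, plus one π bond: steric number 3 → sp2.
C2 has 2 σ bonds, plus two π bonds: steric number 2 → sp.
C3 — 3 σ bonds, plus one π bond. Steric number 3, so sp2.
C4 — 3 σ bonds, plus one π bond. Steric number 3, so sp2.
C5 has 3 σ bonds, plus one π bond: steric number 3 → sp2.
C6 carries 3 σ bonds, plus one π bond, giving a steric number of 3, so it is sp2.
C7: 3 σ bonds, plus one π bond; 3 regions of electron density → sp2.
C8: 2 σ bonds, plus two π bonds — 2 electron domains, sp.
C9: 2 σ bonds, plus two π bonds — 2 electron domains, sp.

C1 sp2, C2 sp, C3 sp2, C4 sp2, C5 sp2, C6 sp2, C7 sp2, C8 sp, C9 sp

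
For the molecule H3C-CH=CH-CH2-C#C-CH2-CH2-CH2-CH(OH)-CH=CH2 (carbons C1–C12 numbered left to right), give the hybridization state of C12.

C12 has 3 σ bonds, plus one π bond: steric number 3 → sp2.

sp²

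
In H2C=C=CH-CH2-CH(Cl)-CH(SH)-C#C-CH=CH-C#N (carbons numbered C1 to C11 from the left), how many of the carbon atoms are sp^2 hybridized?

C1: sp2 ✓
C2: sp
C3: sp2 ✓
C4: sp3
C5: sp3
C6: sp3
C7: sp
C8: sp
C9: sp2 ✓
C10: sp2 ✓
C11: sp
C1, C3, C9, C10 → 4 sp2 carbons.

4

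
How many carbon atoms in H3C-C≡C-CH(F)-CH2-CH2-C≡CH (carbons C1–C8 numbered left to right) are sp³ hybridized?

C1: sp3 ✓
C2: sp
C3: sp
C4: sp3 ✓
C5: sp3 ✓
C6: sp3 ✓
C7: sp
C8: sp
C1, C4, C5, C6 → 4 sp3 carbons.

4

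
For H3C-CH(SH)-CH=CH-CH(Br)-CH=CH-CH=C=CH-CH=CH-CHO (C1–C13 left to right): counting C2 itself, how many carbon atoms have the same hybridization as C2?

3

C2 is sp3 (only σ bonds).
C1: sp3 ✓
C2: sp3 ✓
C3: sp2
C4: sp2
C5: sp3 ✓
C6: sp2
C7: sp2
C8: sp2
C9: sp
C10: sp2
C11: sp2
C12: sp2
C13: sp2
3 carbons are sp3.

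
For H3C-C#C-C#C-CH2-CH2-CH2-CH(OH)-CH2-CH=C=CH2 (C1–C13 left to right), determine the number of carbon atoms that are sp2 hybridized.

2

C1: sp3
C2: sp
C3: sp
C4: sp
C5: sp
C6: sp3
C7: sp3
C8: sp3
C9: sp3
C10: sp3
C11: sp2 ✓
C12: sp
C13: sp2 ✓
C11, C13 → 2 sp2 carbons.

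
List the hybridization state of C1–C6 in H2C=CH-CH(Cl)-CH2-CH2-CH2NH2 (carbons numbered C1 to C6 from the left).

C1 sp2, C2 sp2, C3 sp3, C4 sp3, C5 sp3, C6 sp3

C1 has 3 σ bonds, plus one π bond: steric number 3 → sp2.
C2: 3 σ bonds, plus one π bond; 3 regions of electron density → sp2.
C3: 4 σ bonds — 4 electron domains, sp3.
C4: 4 σ bonds; 4 regions of electron density → sp3.
C5: 4 σ bonds — 4 electron domains, sp3.
C6 — 4 σ bonds. Steric number 4, so sp3.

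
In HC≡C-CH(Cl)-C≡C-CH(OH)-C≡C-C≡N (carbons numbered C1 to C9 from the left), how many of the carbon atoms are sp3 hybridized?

C1: sp
C2: sp
C3: sp3 ✓
C4: sp
C5: sp
C6: sp3 ✓
C7: sp
C8: sp
C9: sp
C3, C6 → 2 sp3 carbons.

2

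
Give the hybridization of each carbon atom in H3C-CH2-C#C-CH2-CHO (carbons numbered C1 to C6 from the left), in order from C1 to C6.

C1 sp3, C2 sp3, C3 sp, C4 sp, C5 sp3, C6 sp2

C1 is sp3: 4 σ bonds, 4 electron-density regions.
C2 has 4 σ bonds: steric number 4 → sp3.
C3: 2 σ bonds, plus two π bonds — 2 electron domains, sp.
C4 — 2 σ bonds, plus two π bonds. Steric number 2, so sp.
C5 has 4 σ bonds: steric number 4 → sp3.
C6 carries 3 σ bonds, plus one π bond, giving a steric number of 3, so it is sp2.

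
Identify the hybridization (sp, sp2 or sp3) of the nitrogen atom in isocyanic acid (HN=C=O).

The nitrogen atom carries 2 σ bonds and 1 lone pair, plus one π bond, giving a steric number of 3, so it is sp2.

sp²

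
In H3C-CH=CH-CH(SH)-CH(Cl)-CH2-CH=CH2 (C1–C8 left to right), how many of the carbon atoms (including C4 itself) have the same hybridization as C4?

C4 is sp3 (only σ bonds).
C1: sp3 ✓
C2: sp2
C3: sp2
C4: sp3 ✓
C5: sp3 ✓
C6: sp3 ✓
C7: sp2
C8: sp2
4 carbons are sp3.

4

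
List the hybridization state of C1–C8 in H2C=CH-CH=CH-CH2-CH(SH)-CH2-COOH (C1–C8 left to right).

C1 has 3 σ bonds, plus one π bond: steric number 3 → sp2.
C2 has 3 σ bonds, plus one π bond: steric number 3 → sp2.
C3: 3 σ bonds, plus one π bond — 3 electron domains, sp2.
C4 is sp2: 3 σ bonds, plus one π bond, 3 electron-density regions.
C5 has 4 σ bonds: steric number 4 → sp3.
C6 has 4 σ bonds: steric number 4 → sp3.
C7 — 4 σ bonds. Steric number 4, so sp3.
C8 is sp2: 3 σ bonds, plus one π bond, 3 electron-density regions.

C1 sp2, C2 sp2, C3 sp2, C4 sp2, C5 sp3, C6 sp3, C7 sp3, C8 sp2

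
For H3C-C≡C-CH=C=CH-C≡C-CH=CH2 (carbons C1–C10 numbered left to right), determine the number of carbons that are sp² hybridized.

C1: sp3
C2: sp
C3: sp
C4: sp2 ✓
C5: sp
C6: sp2 ✓
C7: sp
C8: sp
C9: sp2 ✓
C10: sp2 ✓
C4, C6, C9, C10 → 4 sp2 carbons.

4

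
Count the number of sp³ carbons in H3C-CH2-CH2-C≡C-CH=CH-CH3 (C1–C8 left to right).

C1: sp3 ✓
C2: sp3 ✓
C3: sp3 ✓
C4: sp
C5: sp
C6: sp2
C7: sp2
C8: sp3 ✓
C1, C2, C3, C8 → 4 sp3 carbons.

4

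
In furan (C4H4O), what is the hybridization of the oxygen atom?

sp^2

One O lone pair is in the aromatic π system (p orbital), the other is in an sp2 hybrid in the ring plane; O has two σ bonds + one in-plane lone pair → sp2.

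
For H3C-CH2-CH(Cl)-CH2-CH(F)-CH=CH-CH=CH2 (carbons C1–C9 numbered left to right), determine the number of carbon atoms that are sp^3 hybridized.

C1: sp3 ✓
C2: sp3 ✓
C3: sp3 ✓
C4: sp3 ✓
C5: sp3 ✓
C6: sp2
C7: sp2
C8: sp2
C9: sp2
C1, C2, C3, C4, C5 → 5 sp3 carbons.

5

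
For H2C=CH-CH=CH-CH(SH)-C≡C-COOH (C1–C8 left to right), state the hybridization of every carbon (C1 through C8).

C1: 3 σ bonds, plus one π bond; 3 regions of electron density → sp2.
C2 carries 3 σ bonds, plus one π bond, giving a steric number of 3, so it is sp2.
C3 is sp2: 3 σ bonds, plus one π bond, 3 electron-density regions.
C4 (3 σ bonds, plus one π bond) has steric number 3: sp2.
C5: 4 σ bonds; 4 regions of electron density → sp3.
C6 (2 σ bonds, plus two π bonds) has steric number 2: sp.
C7 (2 σ bonds, plus two π bonds) has steric number 2: sp.
C8 is sp2: 3 σ bonds, plus one π bond, 3 electron-density regions.

C1 sp2, C2 sp2, C3 sp2, C4 sp2, C5 sp3, C6 sp, C7 sp, C8 sp2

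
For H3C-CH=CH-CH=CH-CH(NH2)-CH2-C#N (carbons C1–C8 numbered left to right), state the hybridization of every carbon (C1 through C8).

C1 sp3, C2 sp2, C3 sp2, C4 sp2, C5 sp2, C6 sp3, C7 sp3, C8 sp

C1 — 4 σ bonds. Steric number 4, so sp3.
C2 is sp2: 3 σ bonds, plus one π bond, 3 electron-density regions.
C3 has 3 σ bonds, plus one π bond: steric number 3 → sp2.
C4 — 3 σ bonds, plus one π bond. Steric number 3, so sp2.
C5 has 3 σ bonds, plus one π bond: steric number 3 → sp2.
C6 — 4 σ bonds. Steric number 4, so sp3.
C7: 4 σ bonds; 4 regions of electron density → sp3.
C8 carries 2 σ bonds, plus two π bonds, giving a steric number of 2, so it is sp.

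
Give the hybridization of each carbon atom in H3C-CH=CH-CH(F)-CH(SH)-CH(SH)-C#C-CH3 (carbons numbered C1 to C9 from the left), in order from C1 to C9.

C1 (4 σ bonds) has steric number 4: sp3.
C2 (3 σ bonds, plus one π bond) has steric number 3: sp2.
C3: 3 σ bonds, plus one π bond; 3 regions of electron density → sp2.
C4 (4 σ bonds) has steric number 4: sp3.
C5 has 4 σ bonds: steric number 4 → sp3.
C6 — 4 σ bonds. Steric number 4, so sp3.
C7 has 2 σ bonds, plus two π bonds: steric number 2 → sp.
C8 is sp: 2 σ bonds, plus two π bonds, 2 electron-density regions.
C9 (4 σ bonds) has steric number 4: sp3.

C1 sp3, C2 sp2, C3 sp2, C4 sp3, C5 sp3, C6 sp3, C7 sp, C8 sp, C9 sp3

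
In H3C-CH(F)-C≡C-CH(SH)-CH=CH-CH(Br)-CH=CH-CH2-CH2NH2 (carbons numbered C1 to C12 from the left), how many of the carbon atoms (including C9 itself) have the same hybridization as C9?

C9 is sp2 (one π bond).
C1: sp3
C2: sp3
C3: sp
C4: sp
C5: sp3
C6: sp2 ✓
C7: sp2 ✓
C8: sp3
C9: sp2 ✓
C10: sp2 ✓
C11: sp3
C12: sp3
4 carbons are sp2.

4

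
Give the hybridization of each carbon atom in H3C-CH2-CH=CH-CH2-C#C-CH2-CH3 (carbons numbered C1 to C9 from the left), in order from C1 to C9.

C1 sp3, C2 sp3, C3 sp2, C4 sp2, C5 sp3, C6 sp, C7 sp, C8 sp3, C9 sp3

C1: 4 σ bonds; 4 regions of electron density → sp3.
C2: 4 σ bonds — 4 electron domains, sp3.
C3 has 3 σ bonds, plus one π bond: steric number 3 → sp2.
C4: 3 σ bonds, plus one π bond; 3 regions of electron density → sp2.
C5 — 4 σ bonds. Steric number 4, so sp3.
C6 has 2 σ bonds, plus two π bonds: steric number 2 → sp.
C7: 2 σ bonds, plus two π bonds — 2 electron domains, sp.
C8 — 4 σ bonds. Steric number 4, so sp3.
C9 carries 4 σ bonds, giving a steric number of 4, so it is sp3.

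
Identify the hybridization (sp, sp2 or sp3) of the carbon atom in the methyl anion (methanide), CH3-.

Three σ bonds + one lone pair = steric number 4 → sp3, pyramidal.

sp3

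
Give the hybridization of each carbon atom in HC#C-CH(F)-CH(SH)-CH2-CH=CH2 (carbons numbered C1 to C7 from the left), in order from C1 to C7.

C1 (2 σ bonds, plus two π bonds) has steric number 2: sp.
C2 has 2 σ bonds, plus two π bonds: steric number 2 → sp.
C3 (4 σ bonds) has steric number 4: sp3.
C4 is sp3: 4 σ bonds, 4 electron-density regions.
C5: 4 σ bonds; 4 regions of electron density → sp3.
C6 is sp2: 3 σ bonds, plus one π bond, 3 electron-density regions.
C7: 3 σ bonds, plus one π bond; 3 regions of electron density → sp2.

C1 sp, C2 sp, C3 sp3, C4 sp3, C5 sp3, C6 sp2, C7 sp2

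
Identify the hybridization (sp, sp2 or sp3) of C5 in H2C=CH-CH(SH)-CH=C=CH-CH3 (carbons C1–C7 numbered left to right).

sp

C5 (2 σ bonds, plus two π bonds) has steric number 2: sp.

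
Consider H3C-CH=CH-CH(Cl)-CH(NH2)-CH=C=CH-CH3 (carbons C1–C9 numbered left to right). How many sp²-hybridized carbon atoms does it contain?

4

C1: sp3
C2: sp2 ✓
C3: sp2 ✓
C4: sp3
C5: sp3
C6: sp2 ✓
C7: sp
C8: sp2 ✓
C9: sp3
C2, C3, C6, C8 → 4 sp2 carbons.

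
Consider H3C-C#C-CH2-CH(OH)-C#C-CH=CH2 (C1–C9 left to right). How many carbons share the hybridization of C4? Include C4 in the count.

C4 is sp3 (only σ bonds).
C1: sp3 ✓
C2: sp
C3: sp
C4: sp3 ✓
C5: sp3 ✓
C6: sp
C7: sp
C8: sp2
C9: sp2
3 carbons are sp3.

3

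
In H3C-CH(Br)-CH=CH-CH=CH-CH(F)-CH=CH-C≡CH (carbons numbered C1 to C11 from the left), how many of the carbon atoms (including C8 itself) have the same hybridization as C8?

6

C8 is sp2 (one π bond).
C1: sp3
C2: sp3
C3: sp2 ✓
C4: sp2 ✓
C5: sp2 ✓
C6: sp2 ✓
C7: sp3
C8: sp2 ✓
C9: sp2 ✓
C10: sp
C11: sp
6 carbons are sp2.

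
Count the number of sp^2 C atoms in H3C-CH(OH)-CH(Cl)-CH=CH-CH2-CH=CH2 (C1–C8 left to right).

4

C1: sp3
C2: sp3
C3: sp3
C4: sp2 ✓
C5: sp2 ✓
C6: sp3
C7: sp2 ✓
C8: sp2 ✓
C4, C5, C7, C8 → 4 sp2 carbons.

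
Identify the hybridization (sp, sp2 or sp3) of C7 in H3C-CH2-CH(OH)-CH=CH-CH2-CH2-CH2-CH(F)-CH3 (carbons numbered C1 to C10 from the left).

sp³

C7: 4 σ bonds — 4 electron domains, sp3.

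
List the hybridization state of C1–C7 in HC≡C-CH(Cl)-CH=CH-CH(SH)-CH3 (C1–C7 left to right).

C1: 2 σ bonds, plus two π bonds — 2 electron domains, sp.
C2 has 2 σ bonds, plus two π bonds: steric number 2 → sp.
C3 is sp3: 4 σ bonds, 4 electron-density regions.
C4: 3 σ bonds, plus one π bond; 3 regions of electron density → sp2.
C5 carries 3 σ bonds, plus one π bond, giving a steric number of 3, so it is sp2.
C6 (4 σ bonds) has steric number 4: sp3.
C7: 4 σ bonds; 4 regions of electron density → sp3.

C1 sp, C2 sp, C3 sp3, C4 sp2, C5 sp2, C6 sp3, C7 sp3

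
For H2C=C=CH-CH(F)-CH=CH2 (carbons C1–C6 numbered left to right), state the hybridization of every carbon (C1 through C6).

C1 is sp2: 3 σ bonds, plus one π bond, 3 electron-density regions.
C2: 2 σ bonds, plus two π bonds; 2 regions of electron density → sp.
C3 — 3 σ bonds, plus one π bond. Steric number 3, so sp2.
C4 has 4 σ bonds: steric number 4 → sp3.
C5 has 3 σ bonds, plus one π bond: steric number 3 → sp2.
C6 (3 σ bonds, plus one π bond) has steric number 3: sp2.

C1 sp2, C2 sp, C3 sp2, C4 sp3, C5 sp2, C6 sp2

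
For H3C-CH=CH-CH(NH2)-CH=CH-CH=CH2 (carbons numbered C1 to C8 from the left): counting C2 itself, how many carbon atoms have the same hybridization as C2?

6

C2 is sp2 (one π bond).
C1: sp3
C2: sp2 ✓
C3: sp2 ✓
C4: sp3
C5: sp2 ✓
C6: sp2 ✓
C7: sp2 ✓
C8: sp2 ✓
6 carbons are sp2.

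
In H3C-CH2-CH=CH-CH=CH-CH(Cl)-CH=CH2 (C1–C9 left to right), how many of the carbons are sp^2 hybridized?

C1: sp3
C2: sp3
C3: sp2 ✓
C4: sp2 ✓
C5: sp2 ✓
C6: sp2 ✓
C7: sp3
C8: sp2 ✓
C9: sp2 ✓
C3, C4, C5, C6, C8, C9 → 6 sp2 carbons.

6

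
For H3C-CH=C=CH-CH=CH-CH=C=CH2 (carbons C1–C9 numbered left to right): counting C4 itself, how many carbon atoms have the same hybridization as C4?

6

C4 is sp2 (one π bond).
C1: sp3
C2: sp2 ✓
C3: sp
C4: sp2 ✓
C5: sp2 ✓
C6: sp2 ✓
C7: sp2 ✓
C8: sp
C9: sp2 ✓
6 carbons are sp2.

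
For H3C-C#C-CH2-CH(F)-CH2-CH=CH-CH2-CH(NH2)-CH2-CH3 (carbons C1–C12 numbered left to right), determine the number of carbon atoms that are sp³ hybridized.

C1: sp3 ✓
C2: sp
C3: sp
C4: sp3 ✓
C5: sp3 ✓
C6: sp3 ✓
C7: sp2
C8: sp2
C9: sp3 ✓
C10: sp3 ✓
C11: sp3 ✓
C12: sp3 ✓
C1, C4, C5, C6, C9, C10, C11, C12 → 8 sp3 carbons.

8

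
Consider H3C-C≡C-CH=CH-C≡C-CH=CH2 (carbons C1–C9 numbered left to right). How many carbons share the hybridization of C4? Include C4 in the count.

C4 is sp2 (one π bond).
C1: sp3
C2: sp
C3: sp
C4: sp2 ✓
C5: sp2 ✓
C6: sp
C7: sp
C8: sp2 ✓
C9: sp2 ✓
4 carbons are sp2.

4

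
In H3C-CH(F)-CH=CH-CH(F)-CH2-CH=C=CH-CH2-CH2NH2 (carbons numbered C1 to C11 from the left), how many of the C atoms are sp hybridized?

C1: sp3
C2: sp3
C3: sp2
C4: sp2
C5: sp3
C6: sp3
C7: sp2
C8: sp ✓
C9: sp2
C10: sp3
C11: sp3
C8 → 1 sp carbon.

1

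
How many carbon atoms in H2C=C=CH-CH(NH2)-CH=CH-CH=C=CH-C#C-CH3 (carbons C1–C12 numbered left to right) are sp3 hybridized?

C1: sp2
C2: sp
C3: sp2
C4: sp3 ✓
C5: sp2
C6: sp2
C7: sp2
C8: sp
C9: sp2
C10: sp
C11: sp
C12: sp3 ✓
C4, C12 → 2 sp3 carbons.

2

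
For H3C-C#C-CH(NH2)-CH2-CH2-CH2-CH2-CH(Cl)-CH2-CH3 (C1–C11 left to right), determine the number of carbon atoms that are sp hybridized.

2

C1: sp3
C2: sp ✓
C3: sp ✓
C4: sp3
C5: sp3
C6: sp3
C7: sp3
C8: sp3
C9: sp3
C10: sp3
C11: sp3
C2, C3 → 2 sp carbons.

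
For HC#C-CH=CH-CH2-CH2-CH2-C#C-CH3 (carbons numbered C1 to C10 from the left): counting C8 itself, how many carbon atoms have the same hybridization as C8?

C8 is sp (two π bonds).
C1: sp ✓
C2: sp ✓
C3: sp2
C4: sp2
C5: sp3
C6: sp3
C7: sp3
C8: sp ✓
C9: sp ✓
C10: sp3
4 carbons are sp.

4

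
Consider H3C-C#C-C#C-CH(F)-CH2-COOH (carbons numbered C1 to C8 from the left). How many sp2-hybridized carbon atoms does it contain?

C1: sp3
C2: sp
C3: sp
C4: sp
C5: sp
C6: sp3
C7: sp3
C8: sp2 ✓
C8 → 1 sp2 carbon.

1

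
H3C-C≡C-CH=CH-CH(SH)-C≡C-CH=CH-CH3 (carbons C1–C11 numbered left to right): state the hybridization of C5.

sp²

C5: 3 σ bonds, plus one π bond; 3 regions of electron density → sp2.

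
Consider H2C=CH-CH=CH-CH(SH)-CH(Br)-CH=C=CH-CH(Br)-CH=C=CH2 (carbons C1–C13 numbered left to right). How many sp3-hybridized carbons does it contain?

C1: sp2
C2: sp2
C3: sp2
C4: sp2
C5: sp3 ✓
C6: sp3 ✓
C7: sp2
C8: sp
C9: sp2
C10: sp3 ✓
C11: sp2
C12: sp
C13: sp2
C5, C6, C10 → 3 sp3 carbons.

3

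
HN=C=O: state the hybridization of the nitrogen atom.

sp²

The nitrogen atom: 2 σ bonds and 1 lone pair, plus one π bond — 3 electron domains, sp2.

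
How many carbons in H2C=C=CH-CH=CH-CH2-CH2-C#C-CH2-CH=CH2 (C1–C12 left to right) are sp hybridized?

3

C1: sp2
C2: sp ✓
C3: sp2
C4: sp2
C5: sp2
C6: sp3
C7: sp3
C8: sp ✓
C9: sp ✓
C10: sp3
C11: sp2
C12: sp2
C2, C8, C9 → 3 sp carbons.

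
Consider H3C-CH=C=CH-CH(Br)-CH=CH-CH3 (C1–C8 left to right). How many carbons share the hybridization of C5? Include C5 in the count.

C5 is sp3 (only σ bonds).
C1: sp3 ✓
C2: sp2
C3: sp
C4: sp2
C5: sp3 ✓
C6: sp2
C7: sp2
C8: sp3 ✓
3 carbons are sp3.

3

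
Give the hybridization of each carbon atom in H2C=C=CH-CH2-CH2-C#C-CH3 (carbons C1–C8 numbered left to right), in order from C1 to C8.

C1 (3 σ bonds, plus one π bond) has steric number 3: sp2.
C2 carries 2 σ bonds, plus two π bonds, giving a steric number of 2, so it is sp.
C3: 3 σ bonds, plus one π bond; 3 regions of electron density → sp2.
C4 carries 4 σ bonds, giving a steric number of 4, so it is sp3.
C5: 4 σ bonds; 4 regions of electron density → sp3.
C6 has 2 σ bonds, plus two π bonds: steric number 2 → sp.
C7: 2 σ bonds, plus two π bonds — 2 electron domains, sp.
C8: 4 σ bonds; 4 regions of electron density → sp3.

C1 sp2, C2 sp, C3 sp2, C4 sp3, C5 sp3, C6 sp, C7 sp, C8 sp3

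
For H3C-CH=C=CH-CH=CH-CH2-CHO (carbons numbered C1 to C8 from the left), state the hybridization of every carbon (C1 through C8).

C1 has 4 σ bonds: steric number 4 → sp3.
C2: 3 σ bonds, plus one π bond — 3 electron domains, sp2.
C3 is sp: 2 σ bonds, plus two π bonds, 2 electron-density regions.
C4 carries 3 σ bonds, plus one π bond, giving a steric number of 3, so it is sp2.
C5 (3 σ bonds, plus one π bond) has steric number 3: sp2.
C6: 3 σ bonds, plus one π bond — 3 electron domains, sp2.
C7 (4 σ bonds) has steric number 4: sp3.
C8 is sp2: 3 σ bonds, plus one π bond, 3 electron-density regions.

C1 sp3, C2 sp2, C3 sp, C4 sp2, C5 sp2, C6 sp2, C7 sp3, C8 sp2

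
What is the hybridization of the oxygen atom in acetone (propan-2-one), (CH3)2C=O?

sp^2

One σ bond + two lone pairs = steric number 3 → sp2.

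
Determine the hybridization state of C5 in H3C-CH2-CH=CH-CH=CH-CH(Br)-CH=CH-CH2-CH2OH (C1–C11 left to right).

C5 carries 3 σ bonds, plus one π bond, giving a steric number of 3, so it is sp2.

sp^2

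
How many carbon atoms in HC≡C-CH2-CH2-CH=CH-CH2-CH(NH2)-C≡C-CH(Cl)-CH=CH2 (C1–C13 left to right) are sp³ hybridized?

C1: sp
C2: sp
C3: sp3 ✓
C4: sp3 ✓
C5: sp2
C6: sp2
C7: sp3 ✓
C8: sp3 ✓
C9: sp
C10: sp
C11: sp3 ✓
C12: sp2
C13: sp2
C3, C4, C7, C8, C11 → 5 sp3 carbons.

5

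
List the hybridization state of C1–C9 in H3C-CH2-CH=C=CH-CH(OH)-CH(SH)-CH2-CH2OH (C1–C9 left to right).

C1 (4 σ bonds) has steric number 4: sp3.
C2: 4 σ bonds — 4 electron domains, sp3.
C3 (3 σ bonds, plus one π bond) has steric number 3: sp2.
C4 carries 2 σ bonds, plus two π bonds, giving a steric number of 2, so it is sp.
C5: 3 σ bonds, plus one π bond — 3 electron domains, sp2.
C6 (4 σ bonds) has steric number 4: sp3.
C7 carries 4 σ bonds, giving a steric number of 4, so it is sp3.
C8 (4 σ bonds) has steric number 4: sp3.
C9 is sp3: 4 σ bonds, 4 electron-density regions.

C1 sp3, C2 sp3, C3 sp2, C4 sp, C5 sp2, C6 sp3, C7 sp3, C8 sp3, C9 sp3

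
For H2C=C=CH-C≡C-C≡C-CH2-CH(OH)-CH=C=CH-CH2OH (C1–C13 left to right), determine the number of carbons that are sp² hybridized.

4

C1: sp2 ✓
C2: sp
C3: sp2 ✓
C4: sp
C5: sp
C6: sp
C7: sp
C8: sp3
C9: sp3
C10: sp2 ✓
C11: sp
C12: sp2 ✓
C13: sp3
C1, C3, C10, C12 → 4 sp2 carbons.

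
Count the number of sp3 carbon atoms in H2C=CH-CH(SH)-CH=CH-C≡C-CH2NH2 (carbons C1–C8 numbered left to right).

2

C1: sp2
C2: sp2
C3: sp3 ✓
C4: sp2
C5: sp2
C6: sp
C7: sp
C8: sp3 ✓
C3, C8 → 2 sp3 carbons.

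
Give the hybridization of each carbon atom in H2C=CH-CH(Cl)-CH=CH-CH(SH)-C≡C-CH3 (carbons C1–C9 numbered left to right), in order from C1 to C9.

C1 sp2, C2 sp2, C3 sp3, C4 sp2, C5 sp2, C6 sp3, C7 sp, C8 sp, C9 sp3

C1 — 3 σ bonds, plus one π bond. Steric number 3, so sp2.
C2 has 3 σ bonds, plus one π bond: steric number 3 → sp2.
C3 (4 σ bonds) has steric number 4: sp3.
C4 is sp2: 3 σ bonds, plus one π bond, 3 electron-density regions.
C5 carries 3 σ bonds, plus one π bond, giving a steric number of 3, so it is sp2.
C6 (4 σ bonds) has steric number 4: sp3.
C7 — 2 σ bonds, plus two π bonds. Steric number 2, so sp.
C8 has 2 σ bonds, plus two π bonds: steric number 2 → sp.
C9 is sp3: 4 σ bonds, 4 electron-density regions.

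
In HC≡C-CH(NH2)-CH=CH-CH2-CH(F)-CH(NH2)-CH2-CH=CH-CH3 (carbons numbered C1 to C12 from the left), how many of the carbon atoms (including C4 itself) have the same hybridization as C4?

C4 is sp2 (one π bond).
C1: sp
C2: sp
C3: sp3
C4: sp2 ✓
C5: sp2 ✓
C6: sp3
C7: sp3
C8: sp3
C9: sp3
C10: sp2 ✓
C11: sp2 ✓
C12: sp3
4 carbons are sp2.

4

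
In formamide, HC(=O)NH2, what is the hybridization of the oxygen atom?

The oxygen atom is sp2: 1 σ bond and 2 lone pairs, plus one π bond, 3 electron-density regions.

sp²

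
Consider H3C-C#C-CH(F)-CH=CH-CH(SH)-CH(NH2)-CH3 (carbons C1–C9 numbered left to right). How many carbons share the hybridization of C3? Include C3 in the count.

2

C3 is sp (two π bonds).
C1: sp3
C2: sp ✓
C3: sp ✓
C4: sp3
C5: sp2
C6: sp2
C7: sp3
C8: sp3
C9: sp3
2 carbons are sp.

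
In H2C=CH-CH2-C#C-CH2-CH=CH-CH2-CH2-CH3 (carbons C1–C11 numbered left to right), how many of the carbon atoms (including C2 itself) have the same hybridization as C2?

4

C2 is sp2 (one π bond).
C1: sp2 ✓
C2: sp2 ✓
C3: sp3
C4: sp
C5: sp
C6: sp3
C7: sp2 ✓
C8: sp2 ✓
C9: sp3
C10: sp3
C11: sp3
4 carbons are sp2.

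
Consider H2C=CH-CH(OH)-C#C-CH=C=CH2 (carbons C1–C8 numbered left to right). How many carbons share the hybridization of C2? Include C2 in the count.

C2 is sp2 (one π bond).
C1: sp2 ✓
C2: sp2 ✓
C3: sp3
C4: sp
C5: sp
C6: sp2 ✓
C7: sp
C8: sp2 ✓
4 carbons are sp2.

4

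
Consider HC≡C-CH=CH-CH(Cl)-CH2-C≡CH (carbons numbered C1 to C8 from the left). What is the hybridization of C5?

C5 carries 4 σ bonds, giving a steric number of 4, so it is sp3.

sp^3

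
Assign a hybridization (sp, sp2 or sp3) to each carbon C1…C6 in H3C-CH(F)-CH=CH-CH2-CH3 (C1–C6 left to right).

C1 has 4 σ bonds: steric number 4 → sp3.
C2: 4 σ bonds; 4 regions of electron density → sp3.
C3: 3 σ bonds, plus one π bond; 3 regions of electron density → sp2.
C4 is sp2: 3 σ bonds, plus one π bond, 3 electron-density regions.
C5: 4 σ bonds — 4 electron domains, sp3.
C6 carries 4 σ bonds, giving a steric number of 4, so it is sp3.

C1 sp3, C2 sp3, C3 sp2, C4 sp2, C5 sp3, C6 sp3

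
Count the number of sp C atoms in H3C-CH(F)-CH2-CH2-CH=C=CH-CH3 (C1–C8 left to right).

C1: sp3
C2: sp3
C3: sp3
C4: sp3
C5: sp2
C6: sp ✓
C7: sp2
C8: sp3
C6 → 1 sp carbon.

1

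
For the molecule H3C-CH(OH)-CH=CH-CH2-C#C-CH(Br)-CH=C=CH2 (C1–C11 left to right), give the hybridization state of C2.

sp^3

C2 — 4 σ bonds. Steric number 4, so sp3.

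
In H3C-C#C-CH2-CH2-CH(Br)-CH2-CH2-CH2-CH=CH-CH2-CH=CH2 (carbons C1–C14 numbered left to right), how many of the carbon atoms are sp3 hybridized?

C1: sp3 ✓
C2: sp
C3: sp
C4: sp3 ✓
C5: sp3 ✓
C6: sp3 ✓
C7: sp3 ✓
C8: sp3 ✓
C9: sp3 ✓
C10: sp2
C11: sp2
C12: sp3 ✓
C13: sp2
C14: sp2
C1, C4, C5, C6, C7, C8, C9, C12 → 8 sp3 carbons.

8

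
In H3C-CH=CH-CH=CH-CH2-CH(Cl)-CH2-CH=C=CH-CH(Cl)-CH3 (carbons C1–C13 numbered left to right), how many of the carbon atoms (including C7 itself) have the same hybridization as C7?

C7 is sp3 (only σ bonds).
C1: sp3 ✓
C2: sp2
C3: sp2
C4: sp2
C5: sp2
C6: sp3 ✓
C7: sp3 ✓
C8: sp3 ✓
C9: sp2
C10: sp
C11: sp2
C12: sp3 ✓
C13: sp3 ✓
6 carbons are sp3.

6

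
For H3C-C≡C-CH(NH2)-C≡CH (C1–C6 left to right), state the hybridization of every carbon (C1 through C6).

C1 sp3, C2 sp, C3 sp, C4 sp3, C5 sp, C6 sp

C1 — 4 σ bonds. Steric number 4, so sp3.
C2: 2 σ bonds, plus two π bonds; 2 regions of electron density → sp.
C3: 2 σ bonds, plus two π bonds; 2 regions of electron density → sp.
C4: 4 σ bonds — 4 electron domains, sp3.
C5 (2 σ bonds, plus two π bonds) has steric number 2: sp.
C6: 2 σ bonds, plus two π bonds; 2 regions of electron density → sp.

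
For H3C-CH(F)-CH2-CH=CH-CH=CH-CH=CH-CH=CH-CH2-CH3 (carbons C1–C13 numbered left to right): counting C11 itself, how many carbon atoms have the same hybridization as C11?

8

C11 is sp2 (one π bond).
C1: sp3
C2: sp3
C3: sp3
C4: sp2 ✓
C5: sp2 ✓
C6: sp2 ✓
C7: sp2 ✓
C8: sp2 ✓
C9: sp2 ✓
C10: sp2 ✓
C11: sp2 ✓
C12: sp3
C13: sp3
8 carbons are sp2.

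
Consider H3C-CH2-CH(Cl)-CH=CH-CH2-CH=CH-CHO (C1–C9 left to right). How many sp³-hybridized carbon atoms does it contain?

C1: sp3 ✓
C2: sp3 ✓
C3: sp3 ✓
C4: sp2
C5: sp2
C6: sp3 ✓
C7: sp2
C8: sp2
C9: sp2
C1, C2, C3, C6 → 4 sp3 carbons.

4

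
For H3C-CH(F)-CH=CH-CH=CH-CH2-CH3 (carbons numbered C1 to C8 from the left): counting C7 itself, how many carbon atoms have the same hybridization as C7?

C7 is sp3 (only σ bonds).
C1: sp3 ✓
C2: sp3 ✓
C3: sp2
C4: sp2
C5: sp2
C6: sp2
C7: sp3 ✓
C8: sp3 ✓
4 carbons are sp3.

4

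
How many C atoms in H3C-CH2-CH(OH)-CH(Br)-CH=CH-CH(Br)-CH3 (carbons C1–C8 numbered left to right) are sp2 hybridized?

2

C1: sp3
C2: sp3
C3: sp3
C4: sp3
C5: sp2 ✓
C6: sp2 ✓
C7: sp3
C8: sp3
C5, C6 → 2 sp2 carbons.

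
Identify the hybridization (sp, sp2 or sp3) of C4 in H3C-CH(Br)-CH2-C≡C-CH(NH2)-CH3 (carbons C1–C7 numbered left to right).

C4 (2 σ bonds, plus two π bonds) has steric number 2: sp.

sp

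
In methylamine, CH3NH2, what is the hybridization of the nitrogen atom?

Three σ bonds + one lone pair = steric number 4 → sp3.

sp3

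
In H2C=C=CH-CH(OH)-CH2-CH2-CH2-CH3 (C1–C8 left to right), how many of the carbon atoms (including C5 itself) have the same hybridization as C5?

5

C5 is sp3 (only σ bonds).
C1: sp2
C2: sp
C3: sp2
C4: sp3 ✓
C5: sp3 ✓
C6: sp3 ✓
C7: sp3 ✓
C8: sp3 ✓
5 carbons are sp3.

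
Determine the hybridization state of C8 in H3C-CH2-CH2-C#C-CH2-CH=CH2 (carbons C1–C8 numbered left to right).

C8 carries 3 σ bonds, plus one π bond, giving a steric number of 3, so it is sp2.

sp2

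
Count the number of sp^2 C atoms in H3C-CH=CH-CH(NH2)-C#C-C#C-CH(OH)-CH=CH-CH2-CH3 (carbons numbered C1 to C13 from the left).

4

C1: sp3
C2: sp2 ✓
C3: sp2 ✓
C4: sp3
C5: sp
C6: sp
C7: sp
C8: sp
C9: sp3
C10: sp2 ✓
C11: sp2 ✓
C12: sp3
C13: sp3
C2, C3, C10, C11 → 4 sp2 carbons.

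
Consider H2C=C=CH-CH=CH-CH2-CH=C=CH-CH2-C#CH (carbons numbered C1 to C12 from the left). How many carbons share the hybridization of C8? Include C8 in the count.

4

C8 is sp (two π bonds).
C1: sp2
C2: sp ✓
C3: sp2
C4: sp2
C5: sp2
C6: sp3
C7: sp2
C8: sp ✓
C9: sp2
C10: sp3
C11: sp ✓
C12: sp ✓
4 carbons are sp.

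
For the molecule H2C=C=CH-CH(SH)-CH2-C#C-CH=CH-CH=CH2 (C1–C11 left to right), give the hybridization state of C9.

sp^2

C9: 3 σ bonds, plus one π bond — 3 electron domains, sp2.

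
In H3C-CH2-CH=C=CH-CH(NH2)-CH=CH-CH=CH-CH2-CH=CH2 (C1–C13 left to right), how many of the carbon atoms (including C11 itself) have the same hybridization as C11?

4

C11 is sp3 (only σ bonds).
C1: sp3 ✓
C2: sp3 ✓
C3: sp2
C4: sp
C5: sp2
C6: sp3 ✓
C7: sp2
C8: sp2
C9: sp2
C10: sp2
C11: sp3 ✓
C12: sp2
C13: sp2
4 carbons are sp3.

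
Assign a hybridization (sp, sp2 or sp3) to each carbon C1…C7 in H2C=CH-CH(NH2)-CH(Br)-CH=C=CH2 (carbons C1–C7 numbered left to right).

C1 sp2, C2 sp2, C3 sp3, C4 sp3, C5 sp2, C6 sp, C7 sp2

C1 is sp2: 3 σ bonds, plus one π bond, 3 electron-density regions.
C2: 3 σ bonds, plus one π bond; 3 regions of electron density → sp2.
C3: 4 σ bonds; 4 regions of electron density → sp3.
C4 carries 4 σ bonds, giving a steric number of 4, so it is sp3.
C5 carries 3 σ bonds, plus one π bond, giving a steric number of 3, so it is sp2.
C6 (2 σ bonds, plus two π bonds) has steric number 2: sp.
C7 carries 3 σ bonds, plus one π bond, giving a steric number of 3, so it is sp2.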